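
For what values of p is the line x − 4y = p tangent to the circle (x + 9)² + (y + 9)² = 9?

p = 27 ± 3√17

The line touches the circle iff its distance from (−9, −9) is 3:
|1·(−9) − 4·(−9) − p| / √17 = 3
|p − (27)| = 3√17.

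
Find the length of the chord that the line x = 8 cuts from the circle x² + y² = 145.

The line gives x = 8. Substituting into the circle:
y² − 81 = 0
y = 9 or y = −9, giving (8, 9) and (8, −9).
|(8, 9) − (8, −9)| = √((0)² + (18)²) = 18.

18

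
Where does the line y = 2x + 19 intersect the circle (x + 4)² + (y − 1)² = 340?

(−16, −13) and (0, 19)

From the line, y = 2x + 19. Substituting:
5x² + 80x = 0  ⟹  x² + 16x = 0
x = 0 or x = −16, giving (0, 19) and (−16, −13).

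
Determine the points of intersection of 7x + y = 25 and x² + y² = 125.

(2, 11) and (5, −10)

Express y = −7x + 25 and substitute into the circle:
50x² − 350x + 500 = 0  ⟹  x² − 7x + 10 = 0
x = 5 or x = 2, giving (5, −10) and (2, 11).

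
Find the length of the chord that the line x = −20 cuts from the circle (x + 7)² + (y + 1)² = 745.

48

The distance from (−7, −1) to the line is 13, and r² = 745.
Chord = 2√(r² − d²) = 2·√(576) = 48.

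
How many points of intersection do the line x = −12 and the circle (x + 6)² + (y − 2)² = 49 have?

d² = (1·(−6) + 0·2 − (−12))² = 36; r² = 49.
Since d² < r², the line cuts the circle twice.

2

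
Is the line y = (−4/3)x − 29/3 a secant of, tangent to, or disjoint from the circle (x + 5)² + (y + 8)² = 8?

Centre (−5, −8), r² = 8. Distance² from centre to line = (−15)²/25 = 9.
Since d² > r², the line lies outside the circle.

disjoint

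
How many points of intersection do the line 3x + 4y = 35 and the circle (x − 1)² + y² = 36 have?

Substituting the line into the circle gives 25x² − 242x + 665 = 0.
Discriminant = (−242)² − 4·25·(665) = −7936 < 0.
No real roots: the line does not meet the circle.

0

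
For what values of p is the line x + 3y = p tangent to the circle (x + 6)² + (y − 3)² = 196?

p = 3 ± 14√10

For a tangent, require d(centre, line) = r = 14.
|1·(−6) + 3·3 − p| / √10 = 14
|p − (3)| = 14√10.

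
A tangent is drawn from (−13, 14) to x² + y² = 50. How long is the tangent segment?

3√35

With centre O = (0, 0), |OP|² = 365 and r² = 50.
By the tangent–radius right angle, tangent length = √(|PO|² − r²) = √315 = 3√35.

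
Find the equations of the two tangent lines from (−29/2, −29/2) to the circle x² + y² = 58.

7x − 3y = −58 and 3x − 7y = 58

A line y − (−29/2) = m(x − (−29/2)) is tangent when its distance from (0, 0) is √58:
(29/2m − (29/2))² = 58(m² + 1)
21m² − 58m + 21 = 0, so m = 7/3 or m = 3/7.
Through (−29/2, −29/2) these give 7x − 3y = −58 and 3x − 7y = 58.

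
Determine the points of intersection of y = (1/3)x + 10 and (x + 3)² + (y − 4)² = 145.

Substitute y = (30 + x)/3:
10x² + 90x − 900 = 0  ⟹  x² + 9x − 90 = 0
x = 6 or x = −15, giving (6, 12) and (−15, 5).

(−15, 5) and (6, 12)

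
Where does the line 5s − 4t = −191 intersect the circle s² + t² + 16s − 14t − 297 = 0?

(−27, 14) and (−19, 24)

Express t = (191 + 5s)/4 and substitute into the circle:
41s² + 1886s + 21033 = 0  ⟹  s² + 46s + 513 = 0
s = −19 or s = −27, giving (−19, 24) and (−27, 14).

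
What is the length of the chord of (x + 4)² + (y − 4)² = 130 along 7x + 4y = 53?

From the line, y = (53 − 7x)/4. Substituting:
65x² − 390x − 455 = 0  ⟹  x² − 6x − 7 = 0
x = 7 or x = −1, giving (7, 1) and (−1, 15).
|(7, 1) − (−1, 15)| = √((8)² + (−14)²) = 2√65.

2√65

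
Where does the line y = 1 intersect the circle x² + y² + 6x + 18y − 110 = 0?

From the line, y = 1. Substituting:
x² + 6x − 91 = 0
x = 7 or x = −13, giving (7, 1) and (−13, 1).

(−13, 1) and (7, 1)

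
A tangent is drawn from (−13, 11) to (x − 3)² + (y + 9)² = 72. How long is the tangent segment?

2√146

Centre (3, −9), r² = 72. |PO|² = (−16)² + (20)² = 656.
By the tangent–radius right angle, tangent length = √(|PO|² − r²) = √584 = 2√146.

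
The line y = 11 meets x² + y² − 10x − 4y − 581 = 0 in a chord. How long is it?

46

The distance from (5, 2) to the line is 9, and r² = 610.
Chord = 2√(r² − d²) = 2·√(529) = 46.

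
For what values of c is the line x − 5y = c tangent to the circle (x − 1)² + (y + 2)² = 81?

Tangency holds when the distance from the centre (1, −2) to the line equals the radius 9:
|1·1 − 5·(−2) − c| / √26 = 9
|c − (11)| = 9√26.

c = 11 ± 9√26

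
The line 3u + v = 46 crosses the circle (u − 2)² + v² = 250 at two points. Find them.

From the line, v = −3u + 46. Substituting:
10u² − 280u + 1870 = 0  ⟹  u² − 28u + 187 = 0
u = 17 or u = 11, giving (17, −5) and (11, 13).

(11, 13) and (17, −5)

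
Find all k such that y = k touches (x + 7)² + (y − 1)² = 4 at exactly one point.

For a tangent, require d(centre, line) = r = 2.
|0·(−7) + 1·1 − k| / √1 = 2
|k − (1)| = 2, so k = 3 or k = −1.

k = −1 or k = 3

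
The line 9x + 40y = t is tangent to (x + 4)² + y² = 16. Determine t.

t = −200 or t = 128

For a tangent, require d(centre, line) = r = 4.
|9·(−4) + 40·0 − t| / √1681 = 4
|t − (−36)| = 4·41, so t = 128 or t = −200.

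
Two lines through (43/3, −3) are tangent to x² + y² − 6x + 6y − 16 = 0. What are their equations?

3x + 5y = 28 and 3x − 5y = 58

Write the tangent as mx − y + (−3 − m·(43/3)) = 0 and set its distance from the centre to √34:
[m·(−34/3) − (0)]² = 34(m² + 1)
25m² − 9 = 0, so m = −3/5 or m = 3/5.
Through (43/3, −3) these give 3x + 5y = 28 and 3x − 5y = 58.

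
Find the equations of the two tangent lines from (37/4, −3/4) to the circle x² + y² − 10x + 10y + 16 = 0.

Let a tangent through (37/4, −3/4) have slope m. Its distance from (5, −5) must equal √34:
[m·(−17/4) − (−17/4)]² = 34(m² + 1)
15m² + 34m + 15 = 0, so m = −3/5 or m = −5/3.
With m = −3/5: 3x + 5y = 24. With m = −5/3: 5x + 3y = 44.

3x + 5y = 24 and 5x + 3y = 44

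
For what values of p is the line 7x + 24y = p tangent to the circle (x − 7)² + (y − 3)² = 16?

The line touches the circle iff its distance from (7, 3) is 4:
|7·7 + 24·3 − p| / √625 = 4
|p − (121)| = 4·25, so p = 221 or p = 21.

p = 21 or p = 221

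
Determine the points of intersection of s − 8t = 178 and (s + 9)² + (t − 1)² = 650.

Substitute t = (−178 + s)/8:
65s² + 780s − 1820 = 0  ⟹  s² + 12s − 28 = 0
s = 2 or s = −14, giving (2, −22) and (−14, −24).

(−14, −24) and (2, −22)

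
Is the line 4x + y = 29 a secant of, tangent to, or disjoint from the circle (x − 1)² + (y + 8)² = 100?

secant

d² = (4·1 + 1·(−8) − (29))²/17 = 1089/17; r² = 100.
Since d² < r², the line cuts the circle twice.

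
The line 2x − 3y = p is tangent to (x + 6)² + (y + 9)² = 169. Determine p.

p = 15 ± 13√13

Tangency holds when the distance from the centre (−6, −9) to the line equals the radius 13:
|2·(−6) − 3·(−9) − p| / √13 = 13
|p − (15)| = 13√13.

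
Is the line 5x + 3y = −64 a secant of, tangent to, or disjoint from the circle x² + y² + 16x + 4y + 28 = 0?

secant

d² = (5·(−8) + 3·(−2) − (−64))²/34 = 162/17; r² = 40.
Since d² < r², the line cuts the circle twice.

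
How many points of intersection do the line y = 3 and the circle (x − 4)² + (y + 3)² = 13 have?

0

Substituting the line into the circle gives x² − 8x + 39 = 0.
Δ = 64 − 156 = −92.
No real roots: the line does not meet the circle.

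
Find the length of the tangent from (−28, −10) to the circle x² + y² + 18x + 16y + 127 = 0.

Centre (−9, −8), r² = 18. |PO|² = (−19)² + (−2)² = 365.
By the tangent–radius right angle, tangent length = √(|PO|² − r²) = √347.

√347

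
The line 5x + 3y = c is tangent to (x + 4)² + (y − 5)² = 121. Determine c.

c = −5 ± 11√34

Tangency holds when the distance from the centre (−4, 5) to the line equals the radius 11:
|5·(−4) + 3·5 − c| / √34 = 11
|c − (−5)| = 11√34.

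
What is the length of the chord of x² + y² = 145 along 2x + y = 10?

10√5

Substitute y = −2x + 10:
5x² − 40x − 45 = 0  ⟹  x² − 8x − 9 = 0
x = 9 or x = −1, giving (9, −8) and (−1, 12).
Chord length = distance between (9, −8) and (−1, 12) = √500 = 10√5.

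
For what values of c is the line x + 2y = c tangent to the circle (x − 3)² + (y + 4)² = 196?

The line touches the circle iff its distance from (3, −4) is 14:
|1·3 + 2·(−4) − c| / √5 = 14
|c − (−5)| = 14√5.

c = −5 ± 14√5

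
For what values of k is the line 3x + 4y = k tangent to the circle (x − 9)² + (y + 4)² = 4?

k = 1 or k = 21

For a tangent, require d(centre, line) = r = 2.
|3·9 + 4·(−4) − k| / √25 = 2
|k − (11)| = 2·5, so k = 21 or k = 1.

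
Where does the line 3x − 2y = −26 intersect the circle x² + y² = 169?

Substitute y = (26 + 3x)/2:
13x² + 156x = 0  ⟹  x² + 12x = 0
x = 0 or x = −12, giving (0, 13) and (−12, −5).

(−12, −5) and (0, 13)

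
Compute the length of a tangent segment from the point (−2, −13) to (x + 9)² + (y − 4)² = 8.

Centre (−9, 4), r² = 8. |PO|² = (7)² + (−17)² = 338.
The tangent meets the radius at right angles, so tangent² = |PO|² − r² = 338 − 8 = 330.

√330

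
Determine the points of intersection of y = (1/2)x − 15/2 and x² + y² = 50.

(1, −7) and (5, −5)

From the line, y = (−15 + x)/2. Substituting:
5x² − 30x + 25 = 0  ⟹  x² − 6x + 5 = 0
x = 5 or x = 1, giving (5, −5) and (1, −7).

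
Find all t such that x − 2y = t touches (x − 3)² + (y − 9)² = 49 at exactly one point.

t = −15 ± 7√5

For a tangent, require d(centre, line) = r = 7.
|1·3 − 2·9 − t| / √5 = 7
|t − (−15)| = 7√5.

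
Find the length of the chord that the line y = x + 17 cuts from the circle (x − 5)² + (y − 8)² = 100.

2√2

From the line, y = x + 17. Substituting:
2x² + 8x + 6 = 0  ⟹  x² + 4x + 3 = 0
x = −1 or x = −3, giving (−1, 16) and (−3, 14).
Chord length = distance between (−1, 16) and (−3, 14) = √8 = 2√2.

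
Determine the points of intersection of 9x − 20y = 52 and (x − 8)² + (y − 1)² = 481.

Substitute y = (−52 + 9x)/20:
481x² − 7696x − 161616 = 0  ⟹  x² − 16x − 336 = 0
x = 28 or x = −12, giving (28, 10) and (−12, −8).

(−12, −8) and (28, 10)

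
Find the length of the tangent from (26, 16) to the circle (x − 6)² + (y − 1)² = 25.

10√6

With centre O = (6, 1), |OP|² = 625 and r² = 25.
The tangent meets the radius at right angles, so tangent² = |PO|² − r² = 625 − 25 = 600.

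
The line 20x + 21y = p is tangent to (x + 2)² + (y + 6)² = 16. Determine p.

The line touches the circle iff its distance from (−2, −6) is 4:
|20·(−2) + 21·(−6) − p| / √841 = 4
|p − (−166)| = 4·29, so p = −50 or p = −282.

p = −282 or p = −50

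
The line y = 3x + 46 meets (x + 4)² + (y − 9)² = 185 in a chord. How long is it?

Centre (−4, 9), r² = 185. Perpendicular distance d from centre to line = |25| / √10 = 25/√10.
Chord = 2√(r² − d²) = 2·√(245/2) = 7√10.

7√10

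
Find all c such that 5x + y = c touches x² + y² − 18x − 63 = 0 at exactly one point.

Tangency holds when the distance from the centre (9, 0) to the line equals the radius 12:
|5·9 + 1·0 − c| / √26 = 12
|c − (45)| = 12√26.

c = 45 ± 12√26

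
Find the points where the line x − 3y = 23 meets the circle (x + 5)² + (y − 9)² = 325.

Substitute y = (−23 + x)/3:
10x² − 10x − 200 = 0  ⟹  x² − x − 20 = 0
x = 5 or x = −4, giving (5, −6) and (−4, −9).

(−4, −9) and (5, −6)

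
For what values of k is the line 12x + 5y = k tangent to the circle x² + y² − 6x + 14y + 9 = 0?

k = −90 or k = 92

Tangency holds when the distance from the centre (3, −7) to the line equals the radius 7:
|12·3 + 5·(−7) − k| / √169 = 7
|k − (1)| = 7·13, so k = 92 or k = −90.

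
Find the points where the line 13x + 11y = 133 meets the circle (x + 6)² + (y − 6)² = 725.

From the line, y = (133 − 13x)/11. Substituting:
290x² − 290x − 78880 = 0  ⟹  x² − x − 272 = 0
x = 17 or x = −16, giving (17, −8) and (−16, 31).

(−16, 31) and (17, −8)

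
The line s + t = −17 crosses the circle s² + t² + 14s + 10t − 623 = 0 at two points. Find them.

From the line, t = −s − 17. Substituting:
2s² + 38s − 504 = 0  ⟹  s² + 19s − 252 = 0
s = 9 or s = −28, giving (9, −26) and (−28, 11).

(−28, 11) and (9, −26)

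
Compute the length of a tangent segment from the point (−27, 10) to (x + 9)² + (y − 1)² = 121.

2√71

Centre (−9, 1), r² = 121. |PO|² = (−18)² + (9)² = 405.
By the tangent–radius right angle, tangent length = √(|PO|² − r²) = √284 = 2√71.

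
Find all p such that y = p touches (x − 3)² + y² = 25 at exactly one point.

For a tangent, require d(centre, line) = r = 5.
|0·3 + 1·0 − p| / √1 = 5
|p| = 5, so p = 5 or p = −5.

p = −5 or p = 5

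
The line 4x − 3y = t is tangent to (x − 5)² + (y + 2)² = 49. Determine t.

t = −9 or t = 61

The line touches the circle iff its distance from (5, −2) is 7:
|4·5 − 3·(−2) − t| / √25 = 7
|t − (26)| = 7·5, so t = 61 or t = −9.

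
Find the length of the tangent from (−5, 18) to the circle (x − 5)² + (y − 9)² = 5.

With centre O = (5, 9), |OP|² = 181 and r² = 5.
By the tangent–radius right angle, tangent length = √(|PO|² − r²) = √176 = 4√11.

4√11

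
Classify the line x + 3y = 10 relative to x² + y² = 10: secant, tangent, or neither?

tangent

d² = (1·0 + 3·0 − (10))²/10 = 10; r² = 10.
Since d² = r², the line is tangent.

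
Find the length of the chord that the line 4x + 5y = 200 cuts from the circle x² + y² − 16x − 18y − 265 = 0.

2√41

The distance from (8, 9) to the line is 123/√41, and r² = 410.
Half the chord is √(r² − d²) = √(41), so the full chord is 2√41.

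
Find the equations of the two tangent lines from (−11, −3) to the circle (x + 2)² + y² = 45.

x + 2y = −17 and 2x − y = −19

Let a tangent through (−11, −3) have slope m. Its distance from (−2, 0) must equal 3√5:
(9m − (3))² = 45(m² + 1)
2m² − 3m − 2 = 0, so m = −1/2 or m = 2.
With m = −1/2: x + 2y = −17. With m = 2: 2x − y = −19.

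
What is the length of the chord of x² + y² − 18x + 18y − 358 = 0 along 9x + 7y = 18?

The distance from (9, −9) to the line is 0/√130, and r² = 520.
Chord = 2√(r² − d²) = 2·√(520) = 4√130.

4√130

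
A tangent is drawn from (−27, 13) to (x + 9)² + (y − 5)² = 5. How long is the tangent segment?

√383

With centre O = (−9, 5), |OP|² = 388 and r² = 5.
Power of the point: PT² = |PO|² − r² = 383, so PT = √383.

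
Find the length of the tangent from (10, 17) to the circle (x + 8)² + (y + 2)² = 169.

2√129

The centre is (−8, −2) and r = 13. The square of the distance from P to the centre is 324 + 361 = 685.
By the tangent–radius right angle, tangent length = √(|PO|² − r²) = √516 = 2√129.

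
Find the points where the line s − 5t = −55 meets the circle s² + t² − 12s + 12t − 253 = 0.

Express t = (55 + s)/5 and substitute into the circle:
26s² − 130s = 0  ⟹  s² − 5s = 0
s = 5 or s = 0, giving (5, 12) and (0, 11).

(0, 11) and (5, 12)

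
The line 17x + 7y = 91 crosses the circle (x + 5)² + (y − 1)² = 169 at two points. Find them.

Express y = (91 − 17x)/7 and substitute into the circle:
338x² − 2366x = 0  ⟹  x² − 7x = 0
x = 7 or x = 0, giving (7, −4) and (0, 13).

(0, 13) and (7, −4)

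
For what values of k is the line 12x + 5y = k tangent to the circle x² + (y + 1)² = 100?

k = −135 or k = 125

Tangency holds when the distance from the centre (0, −1) to the line equals the radius 10:
|12·0 + 5·(−1) − k| / √169 = 10
|k − (−5)| = 10·13, so k = 125 or k = −135.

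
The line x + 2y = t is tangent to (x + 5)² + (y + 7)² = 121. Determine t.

t = −19 ± 11√5

The line touches the circle iff its distance from (−5, −7) is 11:
|1·(−5) + 2·(−7) − t| / √5 = 11
|t − (−19)| = 11√5.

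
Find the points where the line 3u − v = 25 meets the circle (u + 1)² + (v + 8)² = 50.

From the line, v = 3u − 25. Substituting:
10u² − 100u + 240 = 0  ⟹  u² − 10u + 24 = 0
u = 6 or u = 4, giving (6, −7) and (4, −13).

(4, −13) and (6, −7)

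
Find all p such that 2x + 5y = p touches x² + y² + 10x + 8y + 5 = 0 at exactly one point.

For a tangent, require d(centre, line) = r = 6.
|2·(−5) + 5·(−4) − p| / √29 = 6
|p − (−30)| = 6√29.

p = −30 ± 6√29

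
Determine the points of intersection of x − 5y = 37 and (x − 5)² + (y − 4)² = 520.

(−13, −10) and (27, −2)

Express y = (−37 + x)/5 and substitute into the circle:
26x² − 364x − 9126 = 0  ⟹  x² − 14x − 351 = 0
x = 27 or x = −13, giving (27, −2) and (−13, −10).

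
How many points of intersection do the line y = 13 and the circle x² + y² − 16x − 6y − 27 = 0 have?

d² = (0·8 + 1·3 − (13))² = 100; r² = 100.
Since d² = r², the line is tangent.

1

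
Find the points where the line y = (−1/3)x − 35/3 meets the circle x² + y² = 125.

(−5, −10) and (−2, −11)

Express y = (−35 − x)/3 and substitute into the circle:
10x² + 70x + 100 = 0  ⟹  x² + 7x + 10 = 0
x = −2 or x = −5, giving (−2, −11) and (−5, −10).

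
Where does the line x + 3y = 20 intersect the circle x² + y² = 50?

(−1, 7) and (5, 5)

Substitute y = (20 − x)/3:
10x² − 40x − 50 = 0  ⟹  x² − 4x − 5 = 0
x = 5 or x = −1, giving (5, 5) and (−1, 7).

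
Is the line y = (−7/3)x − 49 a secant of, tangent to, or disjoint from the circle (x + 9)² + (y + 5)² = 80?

d² = (7·(−9) + 3·(−5) − (−147))²/58 = 4761/58; r² = 80.
Since d² > r², the line lies outside the circle.

disjoint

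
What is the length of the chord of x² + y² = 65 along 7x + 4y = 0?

2√65

Centre (0, 0), r² = 65. Perpendicular distance d from centre to line = |0| / √65 = 0/√65.
Chord = 2√(r² − d²) = 2·√(65) = 2√65.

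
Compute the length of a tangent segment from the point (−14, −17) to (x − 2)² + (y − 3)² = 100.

2√139

Centre (2, 3), r² = 100. |PO|² = (−16)² + (−20)² = 656.
By the tangent–radius right angle, tangent length = √(|PO|² − r²) = √556 = 2√139.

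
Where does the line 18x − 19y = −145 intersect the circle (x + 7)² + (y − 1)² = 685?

(−26, −17) and (12, 19)

From the line, y = (145 + 18x)/19. Substituting:
685x² + 9590x − 213720 = 0  ⟹  x² + 14x − 312 = 0
x = 12 or x = −26, giving (12, 19) and (−26, −17).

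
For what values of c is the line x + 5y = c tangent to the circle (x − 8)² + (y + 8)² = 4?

Tangency holds when the distance from the centre (8, −8) to the line equals the radius 2:
|1·8 + 5·(−8) − c| / √26 = 2
|c − (−32)| = 2√26.

c = −32 ± 2√26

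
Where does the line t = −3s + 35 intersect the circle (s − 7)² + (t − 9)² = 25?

Substitute t = −3s + 35:
10s² − 170s + 700 = 0  ⟹  s² − 17s + 70 = 0
s = 10 or s = 7, giving (10, 5) and (7, 14).

(7, 14) and (10, 5)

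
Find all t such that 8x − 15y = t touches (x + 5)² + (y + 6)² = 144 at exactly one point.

For a tangent, require d(centre, line) = r = 12.
|8·(−5) − 15·(−6) − t| / √289 = 12
|t − (50)| = 12·17, so t = 254 or t = −154.

t = −154 or t = 254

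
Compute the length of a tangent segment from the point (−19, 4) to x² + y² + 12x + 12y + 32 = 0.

With centre O = (−6, −6), |OP|² = 269 and r² = 40.
By the tangent–radius right angle, tangent length = √(|PO|² − r²) = √229.

√229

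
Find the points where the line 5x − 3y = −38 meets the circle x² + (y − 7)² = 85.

Substitute y = (38 + 5x)/3:
34x² + 170x − 476 = 0  ⟹  x² + 5x − 14 = 0
x = 2 or x = −7, giving (2, 16) and (−7, 1).

(−7, 1) and (2, 16)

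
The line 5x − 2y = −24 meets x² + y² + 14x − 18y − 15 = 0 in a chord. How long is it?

Substitute y = (24 + 5x)/2:
29x² + 116x − 348 = 0  ⟹  x² + 4x − 12 = 0
x = 2 or x = −6, giving (2, 17) and (−6, −3).
Chord length = distance between (2, 17) and (−6, −3) = √464 = 4√29.

4√29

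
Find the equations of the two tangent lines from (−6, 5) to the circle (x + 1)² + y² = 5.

2x + y = −7 and x + 2y = 4

A line y − (5) = m(x − (−6)) is tangent when its distance from (−1, 0) is √5:
[m·(5) − (−5)]² = 5(m² + 1)
2m² + 5m + 2 = 0, so m = −2 or m = −1/2.
Through (−6, 5) these give 2x + y = −7 and x + 2y = 4.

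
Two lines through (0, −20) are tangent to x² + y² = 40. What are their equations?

Let a tangent through (0, −20) have slope m. Its distance from (0, 0) must equal 2√10:
[m·(0) − (20)]² = 40(m² + 1)
m² − 9 = 0, so m = 3 or m = −3.
Through (0, −20) these give 3x − y = 20 and 3x + y = −20.

3x − y = 20 and 3x + y = −20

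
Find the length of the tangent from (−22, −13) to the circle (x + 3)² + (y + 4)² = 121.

√321

With centre O = (−3, −4), |OP|² = 442 and r² = 121.
By the tangent–radius right angle, tangent length = √(|PO|² − r²) = √321.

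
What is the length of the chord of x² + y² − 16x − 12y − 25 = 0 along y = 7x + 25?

The distance from (8, 6) to the line is 75/√50, and r² = 125.
Half the chord is √(r² − d²) = √(25/2), so the full chord is 5√2.

5√2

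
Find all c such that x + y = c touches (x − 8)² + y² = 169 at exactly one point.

Tangency holds when the distance from the centre (8, 0) to the line equals the radius 13:
|1·8 + 1·0 − c| / √2 = 13
|c − (8)| = 13√2.

c = 8 ± 13√2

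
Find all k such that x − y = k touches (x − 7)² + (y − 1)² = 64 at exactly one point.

Tangency holds when the distance from the centre (7, 1) to the line equals the radius 8:
|1·7 − 1·1 − k| / √2 = 8
|k − (6)| = 8√2.

k = 6 ± 8√2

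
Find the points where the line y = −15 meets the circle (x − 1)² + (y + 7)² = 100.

(−5, −15) and (7, −15)

Express y = −15 and substitute into the circle:
x² − 2x − 35 = 0
x = 7 or x = −5, giving (7, −15) and (−5, −15).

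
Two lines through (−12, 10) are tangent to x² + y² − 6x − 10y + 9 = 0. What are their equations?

Write the tangent as mx − y + (10 − m·(−12)) = 0 and set its distance from the centre to 5:
(15m − (−5))² = 25(m² + 1)
4m² + 3m = 0, so m = −3/4 or m = 0.
With m = −3/4: 3x + 4y = 4. With m = 0: y = 10.

3x + 4y = 4 and y = 10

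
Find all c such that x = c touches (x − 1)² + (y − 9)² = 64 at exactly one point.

c = −7 or c = 9

Tangency holds when the distance from the centre (1, 9) to the line equals the radius 8:
|1·1 + 0·9 − c| / √1 = 8
|c − (1)| = 8, so c = 9 or c = −7.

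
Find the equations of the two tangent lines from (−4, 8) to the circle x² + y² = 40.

3x − y = −20 and x + 3y = 20

A line y − (8) = m(x − (−4)) is tangent when its distance from (0, 0) is 2√10:
(4m − (−8))² = 40(m² + 1)
3m² − 8m − 3 = 0, so m = 3 or m = −1/3.
With m = 3: 3x − y = −20. With m = −1/3: x + 3y = 20.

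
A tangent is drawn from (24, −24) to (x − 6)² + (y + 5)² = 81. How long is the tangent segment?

With centre O = (6, −5), |OP|² = 685 and r² = 81.
By the tangent–radius right angle, tangent length = √(|PO|² − r²) = √604 = 2√151.

2√151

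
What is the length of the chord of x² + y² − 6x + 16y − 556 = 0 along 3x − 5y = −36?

From the line, y = (36 + 3x)/5. Substituting:
34x² + 306x − 9724 = 0  ⟹  x² + 9x − 286 = 0
x = 13 or x = −22, giving (13, 15) and (−22, −6).
|(13, 15) − (−22, −6)| = √((35)² + (21)²) = 7√34.

7√34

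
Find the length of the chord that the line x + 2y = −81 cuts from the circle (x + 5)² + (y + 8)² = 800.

8√5

The distance from (−5, −8) to the line is 60/√5, and r² = 800.
Chord = 2√(r² − d²) = 2·√(80) = 8√5.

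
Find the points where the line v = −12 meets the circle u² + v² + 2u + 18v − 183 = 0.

(−17, −12) and (15, −12)

Substitute v = −12:
u² + 2u − 255 = 0
u = 15 or u = −17, giving (15, −12) and (−17, −12).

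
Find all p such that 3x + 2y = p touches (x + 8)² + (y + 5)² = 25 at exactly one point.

p = −34 ± 5√13

The line touches the circle iff its distance from (−8, −5) is 5:
|3·(−8) + 2·(−5) − p| / √13 = 5
|p − (−34)| = 5√13.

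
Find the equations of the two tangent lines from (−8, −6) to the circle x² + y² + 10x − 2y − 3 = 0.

5x + 2y = −52 and 2x − 5y = 14

Let a tangent through (−8, −6) have slope m. Its distance from (−5, 1) must equal √29:
[m·(3) − (7)]² = 29(m² + 1)
10m² + 21m − 10 = 0, so m = −5/2 or m = 2/5.
With m = −5/2: 5x + 2y = −52. With m = 2/5: 2x − 5y = 14.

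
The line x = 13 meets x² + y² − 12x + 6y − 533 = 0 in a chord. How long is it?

46

The line gives x = 13. Substituting into the circle:
y² + 6y − 520 = 0
y = 20 or y = −26, giving (13, 20) and (13, −26).
|(13, 20) − (13, −26)| = √((0)² + (46)²) = 46.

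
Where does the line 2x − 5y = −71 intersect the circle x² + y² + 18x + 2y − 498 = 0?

Express y = (71 + 2x)/5 and substitute into the circle:
29x² + 754x − 6699 = 0  ⟹  x² + 26x − 231 = 0
x = 7 or x = −33, giving (7, 17) and (−33, 1).

(−33, 1) and (7, 17)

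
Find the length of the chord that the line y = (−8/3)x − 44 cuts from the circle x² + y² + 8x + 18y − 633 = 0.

The distance from (−4, −9) to the line is 73/√73, and r² = 730.
Chord = 2√(r² − d²) = 2·√(657) = 6√73.

6√73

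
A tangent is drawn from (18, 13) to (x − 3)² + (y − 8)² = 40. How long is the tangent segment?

√210

The centre is (3, 8) and r = 2√10. The square of the distance from P to the centre is 225 + 25 = 250.
The tangent meets the radius at right angles, so tangent² = |PO|² − r² = 250 − 40 = 210.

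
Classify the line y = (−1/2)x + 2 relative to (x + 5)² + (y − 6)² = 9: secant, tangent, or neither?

secant

Substituting the line into the circle gives 5x² + 56x + 128 = 0.
Discriminant = (56)² − 4·5·(128) = 576 > 0.
Two real roots: the line is a secant.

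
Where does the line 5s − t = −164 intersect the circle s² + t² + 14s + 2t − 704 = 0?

(−34, −6) and (−30, 14)

From the line, t = 5s + 164. Substituting:
26s² + 1664s + 26520 = 0  ⟹  s² + 64s + 1020 = 0
s = −30 or s = −34, giving (−30, 14) and (−34, −6).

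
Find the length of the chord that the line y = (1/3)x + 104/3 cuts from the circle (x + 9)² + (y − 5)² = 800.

The distance from (−9, 5) to the line is 80/√10, and r² = 800.
Half the chord is √(r² − d²) = √(160), so the full chord is 8√10.

8√10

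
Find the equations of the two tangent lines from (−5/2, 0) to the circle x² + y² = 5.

2x − y = −5 and 2x + y = −5

Write the tangent as mx − y + (0 − m·(−5/2)) = 0 and set its distance from the centre to √5:
[m·(5/2) − (0)]² = 5(m² + 1)
m² − 4 = 0, so m = 2 or m = −2.
Through (−5/2, 0) these give 2x − y = −5 and 2x + y = −5.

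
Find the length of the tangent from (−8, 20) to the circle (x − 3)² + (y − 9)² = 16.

√226

The centre is (3, 9) and r = 4. The square of the distance from P to the centre is 121 + 121 = 242.
Power of the point: PT² = |PO|² − r² = 226, so PT = √226.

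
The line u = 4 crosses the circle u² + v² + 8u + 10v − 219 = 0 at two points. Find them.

The line gives u = 4. Substituting into the circle:
v² + 10v − 171 = 0
v = 9 or v = −19, giving (4, 9) and (4, −19).

(4, −19) and (4, 9)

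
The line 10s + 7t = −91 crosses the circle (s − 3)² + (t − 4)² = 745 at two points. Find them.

Substitute t = (−91 − 10s)/7:
149s² + 2086s − 21903 = 0  ⟹  s² + 14s − 147 = 0
s = 7 or s = −21, giving (7, −23) and (−21, 17).

(−21, 17) and (7, −23)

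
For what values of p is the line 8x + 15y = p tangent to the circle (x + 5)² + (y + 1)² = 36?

For a tangent, require d(centre, line) = r = 6.
|8·(−5) + 15·(−1) − p| / √289 = 6
|p − (−55)| = 6·17, so p = 47 or p = −157.

p = −157 or p = 47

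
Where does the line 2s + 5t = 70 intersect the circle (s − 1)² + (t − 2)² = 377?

(−10, 18) and (20, 6)

From the line, t = (70 − 2s)/5. Substituting:
29s² − 290s − 5800 = 0  ⟹  s² − 10s − 200 = 0
s = 20 or s = −10, giving (20, 6) and (−10, 18).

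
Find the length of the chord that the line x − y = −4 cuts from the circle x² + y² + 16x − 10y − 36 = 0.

13√2

Centre (−8, 5), r² = 125. Perpendicular distance d from centre to line = |−9| / √2 = 9/√2.
Chord = 2√(r² − d²) = 2·√(169/2) = 13√2.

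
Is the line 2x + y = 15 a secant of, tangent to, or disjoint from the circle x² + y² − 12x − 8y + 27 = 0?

secant

d² = (2·6 + 1·4 − (15))²/5 = 1/5; r² = 25.
Since d² < r², the line cuts the circle twice.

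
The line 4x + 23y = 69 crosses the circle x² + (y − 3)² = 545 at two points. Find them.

From the line, y = (69 − 4x)/23. Substituting:
545x² − 288305 = 0  ⟹  x² − 529 = 0
x = 23 or x = −23, giving (23, −1) and (−23, 7).

(−23, 7) and (23, −1)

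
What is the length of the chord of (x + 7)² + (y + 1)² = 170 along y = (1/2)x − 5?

10√5

Substitute y = (−10 + x)/2:
5x² + 40x − 420 = 0  ⟹  x² + 8x − 84 = 0
x = 6 or x = −14, giving (6, −2) and (−14, −12).
Chord length = distance between (6, −2) and (−14, −12) = √500 = 10√5.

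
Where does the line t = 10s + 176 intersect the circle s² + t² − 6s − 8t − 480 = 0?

Express t = 10s + 176 and substitute into the circle:
101s² + 3434s + 29088 = 0  ⟹  s² + 34s + 288 = 0
s = −16 or s = −18, giving (−16, 16) and (−18, −4).

(−18, −4) and (−16, 16)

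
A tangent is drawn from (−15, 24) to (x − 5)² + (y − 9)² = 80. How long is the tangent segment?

√545

With centre O = (5, 9), |OP|² = 625 and r² = 80.
By the tangent–radius right angle, tangent length = √(|PO|² − r²) = √545.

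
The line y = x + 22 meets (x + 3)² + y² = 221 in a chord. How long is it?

9√2

The distance from (−3, 0) to the line is 19/√2, and r² = 221.
Chord = 2√(r² − d²) = 2·√(81/2) = 9√2.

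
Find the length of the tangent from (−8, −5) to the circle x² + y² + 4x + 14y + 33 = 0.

2√5

The centre is (−2, −7) and r = 2√5. The square of the distance from P to the centre is 36 + 4 = 40.
The tangent meets the radius at right angles, so tangent² = |PO|² − r² = 40 − 20 = 20.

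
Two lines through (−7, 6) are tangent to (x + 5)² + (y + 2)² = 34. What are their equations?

A line y − (6) = m(x − (−7)) is tangent when its distance from (−5, −2) is √34:
[m·(2) − (−8)]² = 34(m² + 1)
15m² − 16m − 15 = 0, so m = 5/3 or m = −3/5.
With m = 5/3: 5x − 3y = −53. With m = −3/5: 3x + 5y = 9.

5x − 3y = −53 and 3x + 5y = 9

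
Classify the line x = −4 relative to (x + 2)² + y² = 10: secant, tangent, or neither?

secant

Centre (−2, 0), r² = 10. Distance² from centre to line = (2)² = 4.
Since d² < r², the line cuts the circle twice.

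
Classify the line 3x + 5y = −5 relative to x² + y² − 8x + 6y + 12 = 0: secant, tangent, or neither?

Substituting the line into the circle gives 34x² − 260x + 175 = 0.
Discriminant = (−260)² − 4·34·(175) = 43800 > 0.
Two real roots: the line is a secant.

secant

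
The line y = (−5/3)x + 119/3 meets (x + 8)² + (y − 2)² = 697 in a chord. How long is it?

√34

Express y = (119 − 5x)/3 and substitute into the circle:
34x² − 986x + 7072 = 0  ⟹  x² − 29x + 208 = 0
x = 16 or x = 13, giving (16, 13) and (13, 18).
Chord length = distance between (16, 13) and (13, 18) = √34 = √34.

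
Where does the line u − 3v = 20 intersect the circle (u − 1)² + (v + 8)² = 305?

Express v = (−20 + u)/3 and substitute into the circle:
10u² − 10u − 2720 = 0  ⟹  u² − u − 272 = 0
u = 17 or u = −16, giving (17, −1) and (−16, −12).

(−16, −12) and (17, −1)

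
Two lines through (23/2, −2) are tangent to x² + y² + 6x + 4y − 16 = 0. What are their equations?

Write the tangent as mx − y + (−2 − m·(23/2)) = 0 and set its distance from the centre to √29:
(−29/2m − (0))² = 29(m² + 1)
25m² − 4 = 0, so m = −2/5 or m = 2/5.
Through (23/2, −2) these give 2x + 5y = 13 and 2x − 5y = 33.

2x + 5y = 13 and 2x − 5y = 33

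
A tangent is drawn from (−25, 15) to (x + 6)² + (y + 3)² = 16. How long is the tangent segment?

√669

Centre (−6, −3), r² = 16. |PO|² = (−19)² + (18)² = 685.
The tangent meets the radius at right angles, so tangent² = |PO|² − r² = 685 − 16 = 669.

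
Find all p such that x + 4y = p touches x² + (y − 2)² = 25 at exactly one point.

The line touches the circle iff its distance from (0, 2) is 5:
|1·0 + 4·2 − p| / √17 = 5
|p − (8)| = 5√17.

p = 8 ± 5√17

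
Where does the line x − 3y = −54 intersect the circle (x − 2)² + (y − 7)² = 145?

(−6, 16) and (3, 19)

From the line, y = (54 + x)/3. Substituting:
10x² + 30x − 180 = 0  ⟹  x² + 3x − 18 = 0
x = 3 or x = −6, giving (3, 19) and (−6, 16).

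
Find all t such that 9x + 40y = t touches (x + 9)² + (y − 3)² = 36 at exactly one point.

t = −207 or t = 285

For a tangent, require d(centre, line) = r = 6.
|9·(−9) + 40·3 − t| / √1681 = 6
|t − (39)| = 6·41, so t = 285 or t = −207.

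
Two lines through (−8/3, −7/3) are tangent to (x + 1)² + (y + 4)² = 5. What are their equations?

2x − y = −3 and x − 2y = 2

Let a tangent through (−8/3, −7/3) have slope m. Its distance from (−1, −4) must equal √5:
[m·(5/3) − (−5/3)]² = 5(m² + 1)
2m² − 5m + 2 = 0, so m = 2 or m = 1/2.
Through (−8/3, −7/3) these give 2x − y = −3 and x − 2y = 2.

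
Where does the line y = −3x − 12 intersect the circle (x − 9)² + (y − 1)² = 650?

(−10, 18) and (4, −24)

From the line, y = −3x − 12. Substituting:
10x² + 60x − 400 = 0  ⟹  x² + 6x − 40 = 0
x = 4 or x = −10, giving (4, −24) and (−10, 18).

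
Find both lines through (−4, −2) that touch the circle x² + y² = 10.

Let a tangent through (−4, −2) have slope m. Its distance from (0, 0) must equal √10:
[m·(4) − (2)]² = 10(m² + 1)
3m² − 8m − 3 = 0, so m = 3 or m = −1/3.
Through (−4, −2) these give 3x − y = −10 and x + 3y = −10.

3x − y = −10 and x + 3y = −10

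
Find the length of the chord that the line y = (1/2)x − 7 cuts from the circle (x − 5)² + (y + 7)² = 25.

4√5

Centre (5, −7), r² = 25. Perpendicular distance d from centre to line = |5| / √5 = 5/√5.
Half the chord is √(r² − d²) = √(20), so the full chord is 4√5.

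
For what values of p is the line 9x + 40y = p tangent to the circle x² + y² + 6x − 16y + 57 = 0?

p = 129 or p = 457

Tangency holds when the distance from the centre (−3, 8) to the line equals the radius 4:
|9·(−3) + 40·8 − p| / √1681 = 4
|p − (293)| = 4·41, so p = 457 or p = 129.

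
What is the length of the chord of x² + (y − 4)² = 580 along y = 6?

48

From the line, y = 6. Substituting:
x² − 576 = 0
x = 24 or x = −24, giving (24, 6) and (−24, 6).
Chord length = distance between (24, 6) and (−24, 6) = √2304 = 48.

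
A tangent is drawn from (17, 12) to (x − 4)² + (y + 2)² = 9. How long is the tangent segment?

With centre O = (4, −2), |OP|² = 365 and r² = 9.
Power of the point: PT² = |PO|² − r² = 356, so PT = 2√89.

2√89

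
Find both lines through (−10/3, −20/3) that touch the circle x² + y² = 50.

x + y = −10 and x + 7y = −50

A line y − (−20/3) = m(x − (−10/3)) is tangent when its distance from (0, 0) is 5√2:
[m·(10/3) − (20/3)]² = 50(m² + 1)
7m² + 8m + 1 = 0, so m = −1 or m = −1/7.
Through (−10/3, −20/3) these give x + y = −10 and x + 7y = −50.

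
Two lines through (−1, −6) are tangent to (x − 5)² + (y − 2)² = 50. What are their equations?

7x + y = −13 and x − 7y = 41

Let a tangent through (−1, −6) have slope m. Its distance from (5, 2) must equal 5√2:
(6m − (8))² = 50(m² + 1)
7m² + 48m − 7 = 0, so m = −7 or m = 1/7.
Through (−1, −6) these give 7x + y = −13 and x − 7y = 41.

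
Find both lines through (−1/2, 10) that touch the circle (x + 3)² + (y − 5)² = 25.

Write the tangent as mx − y + (10 − m·(−1/2)) = 0 and set its distance from the centre to 5:
(−5/2m − (−5))² = 25(m² + 1)
3m² + 4m = 0, so m = −4/3 or m = 0.
With m = −4/3: 4x + 3y = 28. With m = 0: y = 10.

4x + 3y = 28 and y = 10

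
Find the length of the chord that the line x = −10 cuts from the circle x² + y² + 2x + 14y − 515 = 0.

Centre (−1, −7), r² = 565. Perpendicular distance d from centre to line = |9| / √1 = 9.
Half the chord is √(r² − d²) = √(484), so the full chord is 44.

44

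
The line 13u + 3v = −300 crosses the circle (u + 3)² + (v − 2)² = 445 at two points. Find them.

Express v = (−300 − 13u)/3 and substitute into the circle:
178u² + 8010u + 89712 = 0  ⟹  u² + 45u + 504 = 0
u = −21 or u = −24, giving (−21, −9) and (−24, 4).

(−24, 4) and (−21, −9)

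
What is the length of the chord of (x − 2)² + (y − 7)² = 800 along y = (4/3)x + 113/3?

Substitute y = (113 + 4x)/3:
25x² + 700x + 1300 = 0  ⟹  x² + 28x + 52 = 0
x = −2 or x = −26, giving (−2, 35) and (−26, 3).
Chord length = distance between (−2, 35) and (−26, 3) = √1600 = 40.

40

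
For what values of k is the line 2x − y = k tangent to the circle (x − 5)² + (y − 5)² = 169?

k = 5 ± 13√5

For a tangent, require d(centre, line) = r = 13.
|2·5 − 1·5 − k| / √5 = 13
|k − (5)| = 13√5.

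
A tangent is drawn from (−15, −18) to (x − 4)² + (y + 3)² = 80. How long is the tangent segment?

The centre is (4, −3) and r = 4√5. The square of the distance from P to the centre is 361 + 225 = 586.
Power of the point: PT² = |PO|² − r² = 506, so PT = √506.

√506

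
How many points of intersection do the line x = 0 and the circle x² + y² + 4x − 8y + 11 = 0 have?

d² = (1·(−2) + 0·4 − (0))² = 4; r² = 9.
Since d² < r², the line cuts the circle twice.

2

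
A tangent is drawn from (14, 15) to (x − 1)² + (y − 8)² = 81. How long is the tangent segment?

With centre O = (1, 8), |OP|² = 218 and r² = 81.
The tangent meets the radius at right angles, so tangent² = |PO|² − r² = 218 − 81 = 137.

√137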